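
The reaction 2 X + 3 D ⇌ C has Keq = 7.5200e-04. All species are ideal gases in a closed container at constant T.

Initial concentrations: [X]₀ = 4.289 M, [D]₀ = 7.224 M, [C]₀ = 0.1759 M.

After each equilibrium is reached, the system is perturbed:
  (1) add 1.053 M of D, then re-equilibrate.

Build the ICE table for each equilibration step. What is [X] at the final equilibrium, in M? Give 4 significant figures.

Q₀ = 2.5364e-05 vs Keq = 7.5200e-04 ⇒ Q<K, forward
Step 1:
                   X          D          C
  I            4.289      7.224     0.1759
  C           -1.383     -2.074     0.6914
  E            2.906       5.15     0.8673
  solve Keq expr → x = 0.6914; check Q = 7.5200e-04
Then add 1.053 M of D.
Step 2:
                   X          D          C
  I            2.906      6.203     0.8673
  C          -0.2778    -0.4167     0.1389
  E            2.628      5.786      1.006
  solve Keq expr → x = 0.1389; check Q = 7.5200e-04

[X]_eq = 2.628 M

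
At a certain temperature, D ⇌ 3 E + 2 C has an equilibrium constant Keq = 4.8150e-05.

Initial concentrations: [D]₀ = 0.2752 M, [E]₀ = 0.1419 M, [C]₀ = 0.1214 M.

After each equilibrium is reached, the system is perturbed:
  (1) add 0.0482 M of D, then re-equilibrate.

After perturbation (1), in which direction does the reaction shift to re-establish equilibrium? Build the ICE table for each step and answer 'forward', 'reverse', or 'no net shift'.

Direction: forward

Q₀ = 1.5302e-04 vs Keq = 4.8150e-05 ⇒ Q>K, reverse
Step 1:
                  D         E         C
  Initial    0.2752    0.1419    0.1214
  Change    0.01039  -0.03116  -0.02077
  Equil      0.2856    0.1107    0.1006
  solve Keq expr → x = -0.01039; check Q = 4.8150e-05
Then add 0.0482 M of D.
Step 2:
                  D         E         C
  Initial    0.3338    0.1107    0.1006
  Change  -0.001277   0.00383  0.002553
  Equil      0.3325    0.1146    0.1032
  solve Keq expr → x = 0.001277; check Q = 4.8150e-05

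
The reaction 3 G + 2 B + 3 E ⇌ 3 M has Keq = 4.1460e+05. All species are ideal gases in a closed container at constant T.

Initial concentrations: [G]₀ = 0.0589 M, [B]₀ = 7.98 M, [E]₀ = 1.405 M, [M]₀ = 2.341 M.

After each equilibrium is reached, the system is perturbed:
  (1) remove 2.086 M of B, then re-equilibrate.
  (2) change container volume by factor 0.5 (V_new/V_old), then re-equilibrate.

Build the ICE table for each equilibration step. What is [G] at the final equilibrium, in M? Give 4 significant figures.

[G]_eq = 0.004624 M

Q₀ = 355.5 vs Keq = 4.1460e+05 ⇒ Q<K, forward
Step 1:
                   G          B          E          M
  I           0.0589       7.98      1.405      2.341
  C         -0.05294   -0.03529   -0.05294    0.05294
  E         0.005964      7.945      1.352      2.394
  solve Keq expr → x = 0.01765; check Q = 4.1460e+05
Then remove 2.086 M of B.
Step 2:
                   G          B          E          M
  I         0.005964      5.859      1.352      2.394
  C         0.001331 8.8712e-04   0.001331  -0.001331
  E         0.007294       5.86      1.353      2.393
  solve Keq expr → x = -4.4356e-04; check Q = 4.1460e+05
Then change container volume by factor 0.5 (V_new/V_old).
Step 3:
                   G          B          E          M
  I          0.01459      11.72      2.707      4.785
  C        -0.009965  -0.006644  -0.009965   0.009965
  E         0.004624      11.71      2.697      4.795
  solve Keq expr → x = 0.003322; check Q = 4.1460e+05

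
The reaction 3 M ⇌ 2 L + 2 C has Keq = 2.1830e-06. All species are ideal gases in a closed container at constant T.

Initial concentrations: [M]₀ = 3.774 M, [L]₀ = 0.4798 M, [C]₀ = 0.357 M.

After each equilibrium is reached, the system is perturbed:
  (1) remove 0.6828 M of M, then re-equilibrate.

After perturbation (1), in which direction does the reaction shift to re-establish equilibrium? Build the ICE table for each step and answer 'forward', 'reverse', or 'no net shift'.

Q₀ = 5.4582e-04 vs Keq = 2.1830e-06 ⇒ Q>K, reverse
Step 1:
                   M          L          C
  Initial      3.774     0.4798      0.357
  Change      0.4348    -0.2898    -0.2898
  Equil        4.209       0.19    0.06716
  solve Keq expr → x = -0.1449; check Q = 2.1830e-06
Then remove 0.6828 M of M.
Step 2:
                   M          L          C
  Initial      3.526       0.19    0.06716
  Change     0.01774   -0.01183   -0.01183
  Equil        3.544     0.1781    0.05533
  solve Keq expr → x = -0.005913; check Q = 2.1830e-06

Direction: reverse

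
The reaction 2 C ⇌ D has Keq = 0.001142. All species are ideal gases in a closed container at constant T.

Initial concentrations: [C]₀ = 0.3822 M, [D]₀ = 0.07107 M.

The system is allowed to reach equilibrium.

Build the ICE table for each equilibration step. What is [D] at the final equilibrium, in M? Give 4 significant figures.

Q₀ = 0.4865 vs Keq = 0.001142 ⇒ Q>K, reverse
Step 1:
                    C           D
  I            0.3822     0.07107
  C            0.1415    -0.07076
  E            0.5237  3.1322e-04
  solve Keq expr → x = -0.07076; check Q = 0.001142

[D]_eq = 3.1322e-04 M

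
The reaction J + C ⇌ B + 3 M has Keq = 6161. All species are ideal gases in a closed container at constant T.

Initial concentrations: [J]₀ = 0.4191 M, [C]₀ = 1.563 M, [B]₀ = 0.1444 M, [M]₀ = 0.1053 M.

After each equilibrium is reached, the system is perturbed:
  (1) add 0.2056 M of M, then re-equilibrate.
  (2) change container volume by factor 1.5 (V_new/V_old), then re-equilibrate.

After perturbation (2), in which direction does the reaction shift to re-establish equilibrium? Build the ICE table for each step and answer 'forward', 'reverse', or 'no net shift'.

Q₀ = 2.5738e-04 vs Keq = 6161 ⇒ Q<K, forward
Step 1:
                    J           C           B           M
  Initial      0.4191       1.563      0.1444      0.1053
  Change      -0.4189     -0.4189      0.4189       1.257
  Equil    2.0191e-04       1.144      0.5633       1.362
  solve Keq expr → x = 0.4189; check Q = 6161
Then add 0.2056 M of M.
Step 2:
                    J           C           B           M
  Initial  2.0191e-04       1.144      0.5633       1.568
  Change   1.0566e-04  1.0566e-04 -1.0566e-04 -3.1698e-04
  Equil    3.0757e-04       1.144      0.5632       1.567
  solve Keq expr → x = -1.0566e-04; check Q = 6161
Then change container volume by factor 1.5 (V_new/V_old).
Step 3:
                    J           C           B           M
  Initial  2.0504e-04      0.7628      0.3755       1.045
  Change  -1.1378e-04 -1.1378e-04  1.1378e-04  3.4135e-04
  Equil    9.1261e-05      0.7627      0.3756       1.045
  solve Keq expr → x = 1.1378e-04; check Q = 6161

Direction: forward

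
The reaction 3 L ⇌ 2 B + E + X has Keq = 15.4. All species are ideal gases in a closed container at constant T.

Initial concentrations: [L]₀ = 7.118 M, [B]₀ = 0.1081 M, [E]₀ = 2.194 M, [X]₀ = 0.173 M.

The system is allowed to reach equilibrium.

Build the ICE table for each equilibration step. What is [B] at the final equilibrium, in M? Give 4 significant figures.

[B]_eq = 3.613 M

Q₀ = 1.2299e-05 vs Keq = 15.4 ⇒ Q<K, forward
Step 1:
                    L           B           E           X
  Initial       7.118      0.1081       2.194       0.173
  Change       -5.257       3.505       1.752       1.752
  Equil         1.861       3.613       3.946       1.925
  solve Keq expr → x = 1.752; check Q = 15.4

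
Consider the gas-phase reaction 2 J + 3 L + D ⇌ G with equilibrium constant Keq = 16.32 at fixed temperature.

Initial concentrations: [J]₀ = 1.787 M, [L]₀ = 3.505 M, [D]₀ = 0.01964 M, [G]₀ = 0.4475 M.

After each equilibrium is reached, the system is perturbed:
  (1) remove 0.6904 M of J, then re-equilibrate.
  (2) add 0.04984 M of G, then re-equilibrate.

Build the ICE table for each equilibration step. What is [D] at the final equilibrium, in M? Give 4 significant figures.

Q₀ = 0.1657 vs Keq = 16.32 ⇒ Q<K, forward
Step 1:
                  J         L         D         G
  I           1.787     3.505   0.01964    0.4475
  C        -0.03882  -0.05823  -0.01941   0.01941
  E           1.748     3.447 2.2862e-04    0.4669
  solve Keq expr → x = 0.01941; check Q = 16.32
Then remove 0.6904 M of J.
Step 2:
                  J         L         D         G
  I           1.058     3.447 2.2862e-04    0.4669
  C       7.8746e-04  0.001181 3.9373e-04 -3.9373e-04
  E           1.059     3.448 6.2235e-04    0.4665
  solve Keq expr → x = -3.9373e-04; check Q = 16.32
Then add 0.04984 M of G.
Step 3:
                  J         L         D         G
  I           1.059     3.448 6.2235e-04    0.5164
  C       1.3222e-04 1.9833e-04 6.6109e-05 -6.6109e-05
  E           1.059     3.448 6.8845e-04    0.5163
  solve Keq expr → x = -6.6109e-05; check Q = 16.32

[D]_eq = 6.8845e-04 M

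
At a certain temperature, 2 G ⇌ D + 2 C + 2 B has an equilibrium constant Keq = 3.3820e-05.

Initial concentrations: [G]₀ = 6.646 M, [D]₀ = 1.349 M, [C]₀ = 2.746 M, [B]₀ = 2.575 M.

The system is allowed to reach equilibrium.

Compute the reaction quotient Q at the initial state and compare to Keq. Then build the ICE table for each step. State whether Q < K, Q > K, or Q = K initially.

Q₀ = 1.527 vs Keq = 3.3820e-05 ⇒ Q>K, reverse
Step 1:
                   G          D          C          B
  init         6.646      1.349      2.746      2.575
  Δ            2.307     -1.153     -2.307     -2.307
  eq           8.953     0.1956     0.4391     0.2681
  solve Keq expr → x = -1.153; check Q = 3.3820e-05

Q₀ = 1.527; Q > K (proceeds reverse)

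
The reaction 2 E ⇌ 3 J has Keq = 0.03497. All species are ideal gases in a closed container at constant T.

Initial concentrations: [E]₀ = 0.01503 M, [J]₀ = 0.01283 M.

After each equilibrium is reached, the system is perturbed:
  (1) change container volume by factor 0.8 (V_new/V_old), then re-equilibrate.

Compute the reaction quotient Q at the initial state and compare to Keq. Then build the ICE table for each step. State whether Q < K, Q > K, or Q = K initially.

Q₀ = 0.009349; Q < K (proceeds forward)

Q₀ = 0.009349 vs Keq = 0.03497 ⇒ Q<K, forward
Step 1:
                    E           J
  I           0.01503     0.01283
  C         -0.002934    0.004401
  E            0.0121     0.01723
  solve Keq expr → x = 0.001467; check Q = 0.03497
Then change container volume by factor 0.8 (V_new/V_old).
Step 2:
                    E           J
  I           0.01512     0.02154
  C        6.4998e-04 -9.7496e-04
  E           0.01577     0.02056
  solve Keq expr → x = -3.2499e-04; check Q = 0.03497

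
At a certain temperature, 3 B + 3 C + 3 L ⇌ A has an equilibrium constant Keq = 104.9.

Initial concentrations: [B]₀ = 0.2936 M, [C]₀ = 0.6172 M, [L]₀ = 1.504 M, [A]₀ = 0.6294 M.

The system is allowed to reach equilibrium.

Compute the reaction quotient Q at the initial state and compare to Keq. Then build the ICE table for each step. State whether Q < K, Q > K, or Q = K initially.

Q₀ = 31.09; Q < K (proceeds forward)

Q₀ = 31.09 vs Keq = 104.9 ⇒ Q<K, forward
Step 1:
                  B         C         L         A
  I          0.2936    0.6172     1.504    0.6294
  C        -0.06335  -0.06335  -0.06335   0.02112
  E          0.2303    0.5539     1.441    0.6505
  solve Keq expr → x = 0.02112; check Q = 104.9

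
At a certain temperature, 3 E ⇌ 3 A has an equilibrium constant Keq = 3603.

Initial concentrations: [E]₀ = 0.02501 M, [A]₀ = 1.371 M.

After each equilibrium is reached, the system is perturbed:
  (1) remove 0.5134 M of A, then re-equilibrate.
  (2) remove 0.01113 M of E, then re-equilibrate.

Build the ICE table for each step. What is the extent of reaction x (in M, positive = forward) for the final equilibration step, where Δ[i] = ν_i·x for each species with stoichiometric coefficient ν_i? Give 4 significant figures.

Q₀ = 1.6473e+05 vs Keq = 3603 ⇒ Q>K, reverse
Step 1:
                   E          A
  init       0.02501      1.371
  Δ          0.06048   -0.06048
  eq         0.08549      1.311
  solve Keq expr → x = -0.02016; check Q = 3603
Then remove 0.5134 M of A.
Step 2:
                   E          A
  init       0.08549     0.7971
  Δ         -0.03144    0.03144
  eq         0.05405     0.8286
  solve Keq expr → x = 0.01048; check Q = 3603
Then remove 0.01113 M of E.
Step 3:
                   E          A
  init       0.04292     0.8286
  Δ          0.01045   -0.01045
  eq         0.05337     0.8181
  solve Keq expr → x = -0.003483; check Q = 3603

x = -0.003483 M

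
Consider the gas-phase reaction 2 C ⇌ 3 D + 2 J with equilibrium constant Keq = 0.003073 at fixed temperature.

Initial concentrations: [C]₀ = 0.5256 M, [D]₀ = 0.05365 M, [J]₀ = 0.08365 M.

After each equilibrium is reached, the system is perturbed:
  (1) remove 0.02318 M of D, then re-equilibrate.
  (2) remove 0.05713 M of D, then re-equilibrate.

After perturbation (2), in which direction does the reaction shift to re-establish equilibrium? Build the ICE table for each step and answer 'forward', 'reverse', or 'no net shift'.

Q₀ = 3.9114e-06 vs Keq = 0.003073 ⇒ Q<K, forward
Step 1:
                  C         D         J
  Initial    0.5256   0.05365   0.08365
  Change    -0.1187     0.178    0.1187
  Equil      0.4069    0.2317    0.2023
  solve Keq expr → x = 0.05933; check Q = 0.003073
Then remove 0.02318 M of D.
Step 2:
                  C         D         J
  Initial    0.4069    0.2085    0.2023
  Change  -0.008893   0.01334  0.008893
  Equil       0.398    0.2218    0.2112
  solve Keq expr → x = 0.004446; check Q = 0.003073
Then remove 0.05713 M of D.
Step 3:
                  C         D         J
  Initial     0.398    0.1647    0.2112
  Change   -0.02292   0.03438   0.02292
  Equil      0.3751    0.1991    0.2341
  solve Keq expr → x = 0.01146; check Q = 0.003073

Direction: forward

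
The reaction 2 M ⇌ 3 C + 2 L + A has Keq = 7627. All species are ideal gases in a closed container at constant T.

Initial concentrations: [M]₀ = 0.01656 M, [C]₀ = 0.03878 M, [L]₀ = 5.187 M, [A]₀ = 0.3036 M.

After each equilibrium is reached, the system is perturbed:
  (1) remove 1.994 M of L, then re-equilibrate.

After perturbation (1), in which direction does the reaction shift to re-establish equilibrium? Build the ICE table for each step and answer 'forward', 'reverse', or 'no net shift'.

Direction: forward

Q₀ = 1.737 vs Keq = 7627 ⇒ Q<K, forward
Step 1:
                   M          C          L          A
  Initial    0.01656    0.03878      5.187     0.3036
  Change    -0.01604    0.02405    0.01604   0.008018
  Equil   5.2382e-04    0.06283      5.203     0.3116
  solve Keq expr → x = 0.008018; check Q = 7627
Then remove 1.994 M of L.
Step 2:
                   M          C          L          A
  Initial 5.2382e-04    0.06283      3.209     0.3116
  Change  -1.9838e-04 2.9757e-04 1.9838e-04 9.9190e-05
  Equil   3.2545e-04    0.06313      3.209     0.3117
  solve Keq expr → x = 9.9190e-05; check Q = 7627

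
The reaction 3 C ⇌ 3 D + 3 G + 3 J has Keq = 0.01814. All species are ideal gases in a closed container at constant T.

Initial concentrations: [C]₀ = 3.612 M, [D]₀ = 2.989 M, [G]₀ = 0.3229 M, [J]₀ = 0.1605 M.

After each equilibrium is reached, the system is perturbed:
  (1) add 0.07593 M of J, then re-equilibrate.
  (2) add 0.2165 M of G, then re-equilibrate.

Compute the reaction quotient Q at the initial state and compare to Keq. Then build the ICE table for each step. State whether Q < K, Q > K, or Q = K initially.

Q₀ = 7.8879e-05; Q < K (proceeds forward)

Q₀ = 7.8879e-05 vs Keq = 0.01814 ⇒ Q<K, forward
Step 1:
                   C          D          G          J
  I            3.612      2.989     0.3229     0.1605
  C          -0.2819     0.2819     0.2819     0.2819
  E             3.33      3.271     0.6048     0.4424
  solve Keq expr → x = 0.09395; check Q = 0.01814
Then add 0.07593 M of J.
Step 2:
                   C          D          G          J
  I             3.33      3.271     0.6048     0.5183
  C          0.03673   -0.03673   -0.03673   -0.03673
  E            3.367      3.234      0.568     0.4816
  solve Keq expr → x = -0.01224; check Q = 0.01814
Then add 0.2165 M of G.
Step 3:
                   C          D          G          J
  I            3.367      3.234     0.7845     0.4816
  C           0.0767    -0.0767    -0.0767    -0.0767
  E            3.444      3.157     0.7078     0.4049
  solve Keq expr → x = -0.02557; check Q = 0.01814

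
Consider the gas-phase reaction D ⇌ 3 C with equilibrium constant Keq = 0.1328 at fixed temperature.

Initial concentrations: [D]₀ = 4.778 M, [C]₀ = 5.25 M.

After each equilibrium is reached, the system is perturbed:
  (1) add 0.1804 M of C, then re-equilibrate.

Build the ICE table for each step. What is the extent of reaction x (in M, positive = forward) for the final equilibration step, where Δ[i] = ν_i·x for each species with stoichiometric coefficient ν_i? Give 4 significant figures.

Q₀ = 30.29 vs Keq = 0.1328 ⇒ Q>K, reverse
Step 1:
                   D          C
  Initial      4.778       5.25
  Change       1.437     -4.312
  Equil        6.215      0.938
  solve Keq expr → x = -1.437; check Q = 0.1328
Then add 0.1804 M of C.
Step 2:
                   D          C
  Initial      6.215      1.118
  Change     0.05914    -0.1774
  Equil        6.274      0.941
  solve Keq expr → x = -0.05914; check Q = 0.1328

x = -0.05914 M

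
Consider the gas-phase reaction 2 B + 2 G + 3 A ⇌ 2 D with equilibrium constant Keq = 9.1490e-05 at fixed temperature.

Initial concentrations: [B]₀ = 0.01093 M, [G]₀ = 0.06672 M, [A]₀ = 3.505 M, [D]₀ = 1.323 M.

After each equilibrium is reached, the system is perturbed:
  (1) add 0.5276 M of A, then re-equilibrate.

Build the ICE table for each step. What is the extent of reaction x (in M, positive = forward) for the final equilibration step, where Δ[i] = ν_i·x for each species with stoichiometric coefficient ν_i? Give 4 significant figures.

x = 0.009175 M

Q₀ = 7.6437e+04 vs Keq = 9.1490e-05 ⇒ Q>K, reverse
Step 1:
                    B           G           A           D
  init        0.01093     0.06672       3.505       1.323
  Δ             1.158       1.158       1.738      -1.158
  eq            1.169       1.225       5.243      0.1645
  solve Keq expr → x = -0.5792; check Q = 9.1490e-05
Then add 0.5276 M of A.
Step 2:
                    B           G           A           D
  init          1.169       1.225        5.77      0.1645
  Δ          -0.01835    -0.01835    -0.02753     0.01835
  eq            1.151       1.207       5.743      0.1829
  solve Keq expr → x = 0.009175; check Q = 9.1490e-05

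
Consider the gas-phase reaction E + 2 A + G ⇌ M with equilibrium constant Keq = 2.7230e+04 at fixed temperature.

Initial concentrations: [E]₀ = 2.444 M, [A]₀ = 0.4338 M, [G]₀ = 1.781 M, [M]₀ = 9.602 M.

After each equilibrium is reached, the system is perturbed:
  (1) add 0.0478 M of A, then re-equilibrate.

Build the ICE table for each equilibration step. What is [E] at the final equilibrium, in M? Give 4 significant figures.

Q₀ = 11.72 vs Keq = 2.7230e+04 ⇒ Q<K, forward
Step 1:
                  E         A         G         M
  init        2.444    0.4338     1.781     9.602
  Δ         -0.2118   -0.4237   -0.2118    0.2118
  eq          2.232   0.01014     1.569     9.814
  solve Keq expr → x = 0.2118; check Q = 2.7230e+04
Then add 0.0478 M of A.
Step 2:
                  E         A         G         M
  init        2.232   0.05794     1.569     9.814
  Δ        -0.02383  -0.04765  -0.02383   0.02383
  eq          2.208   0.01029     1.545     9.838
  solve Keq expr → x = 0.02383; check Q = 2.7230e+04

[E]_eq = 2.208 M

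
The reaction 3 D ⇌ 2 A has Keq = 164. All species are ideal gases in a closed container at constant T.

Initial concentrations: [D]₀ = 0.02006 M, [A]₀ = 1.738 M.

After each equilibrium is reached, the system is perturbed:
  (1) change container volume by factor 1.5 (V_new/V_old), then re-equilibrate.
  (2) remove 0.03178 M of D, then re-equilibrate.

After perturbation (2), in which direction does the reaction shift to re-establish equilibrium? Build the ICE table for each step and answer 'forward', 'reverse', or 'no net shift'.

Q₀ = 3.7420e+05 vs Keq = 164 ⇒ Q>K, reverse
Step 1:
                   D          A
  Initial    0.02006      1.738
  Change      0.2284    -0.1522
  Equil       0.2484      1.586
  solve Keq expr → x = -0.07612; check Q = 164
Then change container volume by factor 1.5 (V_new/V_old).
Step 2:
                   D          A
  Initial     0.1656      1.057
  Change     0.02219    -0.0148
  Equil       0.1878      1.042
  solve Keq expr → x = -0.007398; check Q = 164
Then remove 0.03178 M of D.
Step 3:
                   D          A
  Initial      0.156      1.042
  Change     0.02942   -0.01961
  Equil       0.1855      1.023
  solve Keq expr → x = -0.009806; check Q = 164

Direction: reverse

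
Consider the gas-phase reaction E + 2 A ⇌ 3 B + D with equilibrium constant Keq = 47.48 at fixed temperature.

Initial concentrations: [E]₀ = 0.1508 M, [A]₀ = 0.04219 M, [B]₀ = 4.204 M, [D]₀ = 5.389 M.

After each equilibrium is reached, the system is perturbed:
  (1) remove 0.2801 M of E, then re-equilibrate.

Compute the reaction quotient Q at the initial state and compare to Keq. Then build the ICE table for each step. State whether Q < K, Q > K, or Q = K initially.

Q₀ = 1.4917e+06; Q > K (proceeds reverse)

Q₀ = 1.4917e+06 vs Keq = 47.48 ⇒ Q>K, reverse
Step 1:
                    E           A           B           D
  init         0.1508     0.04219       4.204       5.389
  Δ            0.6224       1.245      -1.867     -0.6224
  eq           0.7732       1.287       2.337       4.767
  solve Keq expr → x = -0.6224; check Q = 47.48
Then remove 0.2801 M of E.
Step 2:
                    E           A           B           D
  init         0.4931       1.287       2.337       4.767
  Δ           0.04934     0.09867      -0.148    -0.04934
  eq           0.5425       1.386       2.189       4.717
  solve Keq expr → x = -0.04934; check Q = 47.48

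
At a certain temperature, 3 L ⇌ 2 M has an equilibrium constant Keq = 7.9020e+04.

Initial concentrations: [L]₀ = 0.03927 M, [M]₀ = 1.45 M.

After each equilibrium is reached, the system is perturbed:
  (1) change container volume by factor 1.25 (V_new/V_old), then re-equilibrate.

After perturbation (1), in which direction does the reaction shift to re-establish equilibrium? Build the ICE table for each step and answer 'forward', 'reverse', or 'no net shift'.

Q₀ = 3.4718e+04 vs Keq = 7.9020e+04 ⇒ Q<K, forward
Step 1:
                   L          M
  init       0.03927       1.45
  Δ        -0.009331   0.006221
  eq         0.02994      1.456
  solve Keq expr → x = 0.00311; check Q = 7.9020e+04
Then change container volume by factor 1.25 (V_new/V_old).
Step 2:
                   L          M
  init       0.02395      1.165
  Δ         0.001831  -0.001221
  eq         0.02578      1.164
  solve Keq expr → x = -6.1048e-04; check Q = 7.9020e+04

Direction: reverse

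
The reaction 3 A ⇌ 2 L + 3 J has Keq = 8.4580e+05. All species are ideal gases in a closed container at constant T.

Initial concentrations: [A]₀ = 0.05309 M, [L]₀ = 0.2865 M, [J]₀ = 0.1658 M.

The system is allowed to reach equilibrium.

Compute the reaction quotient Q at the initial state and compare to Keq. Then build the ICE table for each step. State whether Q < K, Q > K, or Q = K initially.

Q₀ = 2.5; Q < K (proceeds forward)

Q₀ = 2.5 vs Keq = 8.4580e+05 ⇒ Q<K, forward
Step 1:
                  A         L         J
  Initial   0.05309    0.2865    0.1658
  Change   -0.05201   0.03467   0.05201
  Equil     0.00108    0.3212    0.2178
  solve Keq expr → x = 0.01734; check Q = 8.4580e+05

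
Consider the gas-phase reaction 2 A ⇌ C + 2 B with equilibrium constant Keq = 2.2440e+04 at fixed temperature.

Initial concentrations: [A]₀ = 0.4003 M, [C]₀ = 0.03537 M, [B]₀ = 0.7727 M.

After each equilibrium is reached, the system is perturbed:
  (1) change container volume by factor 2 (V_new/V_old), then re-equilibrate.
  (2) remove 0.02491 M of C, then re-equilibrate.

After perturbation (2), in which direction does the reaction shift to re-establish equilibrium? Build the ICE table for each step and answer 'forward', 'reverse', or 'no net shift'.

Direction: forward

Q₀ = 0.1318 vs Keq = 2.2440e+04 ⇒ Q<K, forward
Step 1:
                    A           C           B
  init         0.4003     0.03537      0.7727
  Δ           -0.3965      0.1983      0.3965
  eq         0.003773      0.2336       1.169
  solve Keq expr → x = 0.1983; check Q = 2.2440e+04
Then change container volume by factor 2 (V_new/V_old).
Step 2:
                    A           C           B
  init       0.001886      0.1168      0.5846
  Δ       -5.4968e-04  2.7484e-04  5.4968e-04
  eq         0.001337      0.1171      0.5852
  solve Keq expr → x = 2.7484e-04; check Q = 2.2440e+04
Then remove 0.02491 M of C.
Step 3:
                    A           C           B
  init       0.001337     0.09218      0.5852
  Δ       -1.4989e-04  7.4944e-05  1.4989e-04
  eq         0.001187     0.09226      0.5853
  solve Keq expr → x = 7.4944e-05; check Q = 2.2440e+04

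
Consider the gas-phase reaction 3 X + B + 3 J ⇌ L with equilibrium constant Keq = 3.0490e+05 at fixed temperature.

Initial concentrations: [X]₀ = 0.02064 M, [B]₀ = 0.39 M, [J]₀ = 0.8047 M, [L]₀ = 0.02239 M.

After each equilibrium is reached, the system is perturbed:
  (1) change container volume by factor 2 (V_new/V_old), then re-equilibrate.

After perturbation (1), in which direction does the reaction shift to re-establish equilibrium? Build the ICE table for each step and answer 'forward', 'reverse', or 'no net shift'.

Direction: reverse

Q₀ = 1.2530e+04 vs Keq = 3.0490e+05 ⇒ Q<K, forward
Step 1:
                    X           B           J           L
  init        0.02064        0.39      0.8047     0.02239
  Δ          -0.01293   -0.004312    -0.01293    0.004312
  eq         0.007705      0.3857      0.7918      0.0267
  solve Keq expr → x = 0.004312; check Q = 3.0490e+05
Then change container volume by factor 2 (V_new/V_old).
Step 2:
                    X           B           J           L
  init       0.003853      0.1928      0.3959     0.01335
  Δ          0.009772    0.003257    0.009772   -0.003257
  eq          0.01362      0.1961      0.4057     0.01009
  solve Keq expr → x = -0.003257; check Q = 3.0490e+05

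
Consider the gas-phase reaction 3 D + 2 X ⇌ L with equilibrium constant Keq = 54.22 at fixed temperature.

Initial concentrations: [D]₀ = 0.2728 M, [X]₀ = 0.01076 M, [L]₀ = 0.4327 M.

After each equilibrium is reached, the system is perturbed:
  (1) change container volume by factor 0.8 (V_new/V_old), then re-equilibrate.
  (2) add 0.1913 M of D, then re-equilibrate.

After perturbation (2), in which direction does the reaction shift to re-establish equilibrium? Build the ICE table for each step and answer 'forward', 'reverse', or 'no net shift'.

Q₀ = 1.8409e+05 vs Keq = 54.22 ⇒ Q>K, reverse
Step 1:
                   D          X          L
  Initial     0.2728    0.01076     0.4327
  Change      0.2762     0.1841   -0.09206
  Equil        0.549     0.1949     0.3406
  solve Keq expr → x = -0.09206; check Q = 54.22
Then change container volume by factor 0.8 (V_new/V_old).
Step 2:
                   D          X          L
  Initial     0.6862     0.2436     0.4258
  Change    -0.07729   -0.05153    0.02576
  Equil       0.6089     0.1921     0.4516
  solve Keq expr → x = 0.02576; check Q = 54.22
Then add 0.1913 M of D.
Step 3:
                   D          X          L
  Initial     0.8002     0.1921     0.4516
  Change    -0.06552   -0.04368    0.02184
  Equil       0.7347     0.1484     0.4734
  solve Keq expr → x = 0.02184; check Q = 54.22

Direction: forward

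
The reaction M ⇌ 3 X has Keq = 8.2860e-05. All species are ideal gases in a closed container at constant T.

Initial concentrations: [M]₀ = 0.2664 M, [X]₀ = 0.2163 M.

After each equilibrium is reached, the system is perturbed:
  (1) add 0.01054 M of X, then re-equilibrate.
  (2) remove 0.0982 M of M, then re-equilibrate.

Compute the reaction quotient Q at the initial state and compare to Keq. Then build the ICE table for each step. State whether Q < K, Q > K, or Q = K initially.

Q₀ = 0.03799; Q > K (proceeds reverse)

Q₀ = 0.03799 vs Keq = 8.2860e-05 ⇒ Q>K, reverse
Step 1:
                    M           X
  Initial      0.2664      0.2163
  Change      0.06207     -0.1862
  Equil        0.3285     0.03008
  solve Keq expr → x = -0.06207; check Q = 8.2860e-05
Then add 0.01054 M of X.
Step 2:
                    M           X
  Initial      0.3285     0.04062
  Change     0.003478    -0.01043
  Equil         0.332     0.03019
  solve Keq expr → x = -0.003478; check Q = 8.2860e-05
Then remove 0.0982 M of M.
Step 3:
                    M           X
  Initial      0.2338     0.03019
  Change     0.001096   -0.003289
  Equil        0.2348      0.0269
  solve Keq expr → x = -0.001096; check Q = 8.2860e-05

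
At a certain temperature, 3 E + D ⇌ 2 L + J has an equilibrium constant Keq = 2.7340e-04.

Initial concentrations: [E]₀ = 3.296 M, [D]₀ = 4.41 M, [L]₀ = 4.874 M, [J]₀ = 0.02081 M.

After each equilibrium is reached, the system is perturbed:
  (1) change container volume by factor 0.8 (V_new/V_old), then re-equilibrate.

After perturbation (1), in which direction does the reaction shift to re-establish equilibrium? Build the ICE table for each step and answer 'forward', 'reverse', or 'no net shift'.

Q₀ = 0.003131 vs Keq = 2.7340e-04 ⇒ Q>K, reverse
Step 1:
                   E          D          L          J
  init         3.296       4.41      4.874    0.02081
  Δ          0.05658    0.01886   -0.03772   -0.01886
  eq           3.353      4.429      4.836   0.001951
  solve Keq expr → x = -0.01886; check Q = 2.7340e-04
Then change container volume by factor 0.8 (V_new/V_old).
Step 2:
                   E          D          L          J
  init         4.191      5.536      6.045   0.002438
  Δ        -0.001812 -6.0411e-04   0.001208 6.0411e-04
  eq           4.189      5.535      6.047   0.003043
  solve Keq expr → x = 6.0411e-04; check Q = 2.7340e-04

Direction: forward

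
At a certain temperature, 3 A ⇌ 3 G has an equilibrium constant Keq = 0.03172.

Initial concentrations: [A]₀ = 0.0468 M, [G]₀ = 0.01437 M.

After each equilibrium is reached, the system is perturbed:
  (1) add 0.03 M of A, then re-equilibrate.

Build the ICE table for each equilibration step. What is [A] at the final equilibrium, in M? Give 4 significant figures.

Q₀ = 0.02895 vs Keq = 0.03172 ⇒ Q<K, forward
Step 1:
                  A         G
  init       0.0468   0.01437
  Δ       -3.3771e-04 3.3771e-04
  eq        0.04646   0.01471
  solve Keq expr → x = 1.1257e-04; check Q = 0.03172
Then add 0.03 M of A.
Step 2:
                  A         G
  init      0.07646   0.01471
  Δ       -0.007213  0.007213
  eq        0.06925   0.02192
  solve Keq expr → x = 0.002404; check Q = 0.03172

[A]_eq = 0.06925 M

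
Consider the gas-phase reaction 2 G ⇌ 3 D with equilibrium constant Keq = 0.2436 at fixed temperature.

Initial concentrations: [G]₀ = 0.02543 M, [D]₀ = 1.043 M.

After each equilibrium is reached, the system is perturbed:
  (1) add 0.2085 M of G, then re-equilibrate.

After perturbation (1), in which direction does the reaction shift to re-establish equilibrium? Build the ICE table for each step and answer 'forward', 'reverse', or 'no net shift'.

Q₀ = 1755 vs Keq = 0.2436 ⇒ Q>K, reverse
Step 1:
                    G           D
  I           0.02543       1.043
  C            0.4439     -0.6658
  E            0.4693      0.3772
  solve Keq expr → x = -0.2219; check Q = 0.2436
Then add 0.2085 M of G.
Step 2:
                    G           D
  I            0.6778      0.3772
  C          -0.05289     0.07934
  E            0.6249      0.4565
  solve Keq expr → x = 0.02645; check Q = 0.2436

Direction: forward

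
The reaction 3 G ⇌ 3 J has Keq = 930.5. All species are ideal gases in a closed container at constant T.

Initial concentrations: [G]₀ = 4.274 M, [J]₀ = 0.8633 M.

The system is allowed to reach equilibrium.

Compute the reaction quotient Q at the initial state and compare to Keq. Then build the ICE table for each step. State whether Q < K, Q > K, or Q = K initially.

Q₀ = 0.008241 vs Keq = 930.5 ⇒ Q<K, forward
Step 1:
                    G           J
  I             4.274      0.8633
  C            -3.797       3.797
  E            0.4773        4.66
  solve Keq expr → x = 1.266; check Q = 930.5

Q₀ = 0.008241; Q < K (proceeds forward)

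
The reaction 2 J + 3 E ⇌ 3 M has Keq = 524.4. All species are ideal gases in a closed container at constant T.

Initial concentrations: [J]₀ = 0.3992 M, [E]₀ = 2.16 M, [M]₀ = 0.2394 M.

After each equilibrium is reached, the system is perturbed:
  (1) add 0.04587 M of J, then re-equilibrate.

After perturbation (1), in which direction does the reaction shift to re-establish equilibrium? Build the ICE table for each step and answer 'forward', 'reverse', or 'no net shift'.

Q₀ = 0.008543 vs Keq = 524.4 ⇒ Q<K, forward
Step 1:
                   J          E          M
  Initial     0.3992       2.16     0.2394
  Change     -0.3831    -0.5747     0.5747
  Equil      0.01607      1.585     0.8141
  solve Keq expr → x = 0.1916; check Q = 524.4
Then add 0.04587 M of J.
Step 2:
                   J          E          M
  Initial    0.06194      1.585     0.8141
  Change    -0.04278   -0.06417    0.06417
  Equil      0.01916      1.521     0.8783
  solve Keq expr → x = 0.02139; check Q = 524.4

Direction: forward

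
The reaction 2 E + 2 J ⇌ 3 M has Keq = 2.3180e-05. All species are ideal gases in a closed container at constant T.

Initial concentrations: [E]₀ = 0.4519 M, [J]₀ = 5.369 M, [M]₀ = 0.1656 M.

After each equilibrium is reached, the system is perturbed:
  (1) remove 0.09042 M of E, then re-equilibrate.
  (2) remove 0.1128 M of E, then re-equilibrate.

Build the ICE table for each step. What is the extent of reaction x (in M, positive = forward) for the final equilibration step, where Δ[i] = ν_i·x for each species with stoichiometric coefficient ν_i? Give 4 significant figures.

x = -0.002881 M

Q₀ = 7.7145e-04 vs Keq = 2.3180e-05 ⇒ Q>K, reverse
Step 1:
                    E           J           M
  init         0.4519       5.369      0.1656
  Δ           0.07218     0.07218     -0.1083
  eq           0.5241       5.441     0.05734
  solve Keq expr → x = -0.03609; check Q = 2.3180e-05
Then remove 0.09042 M of E.
Step 2:
                    E           J           M
  init         0.4337       5.441     0.05734
  Δ          0.004294    0.004294   -0.006441
  eq           0.4379       5.445      0.0509
  solve Keq expr → x = -0.002147; check Q = 2.3180e-05
Then remove 0.1128 M of E.
Step 3:
                    E           J           M
  init         0.3251       5.445      0.0509
  Δ          0.005762    0.005762   -0.008644
  eq           0.3309       5.451     0.04225
  solve Keq expr → x = -0.002881; check Q = 2.3180e-05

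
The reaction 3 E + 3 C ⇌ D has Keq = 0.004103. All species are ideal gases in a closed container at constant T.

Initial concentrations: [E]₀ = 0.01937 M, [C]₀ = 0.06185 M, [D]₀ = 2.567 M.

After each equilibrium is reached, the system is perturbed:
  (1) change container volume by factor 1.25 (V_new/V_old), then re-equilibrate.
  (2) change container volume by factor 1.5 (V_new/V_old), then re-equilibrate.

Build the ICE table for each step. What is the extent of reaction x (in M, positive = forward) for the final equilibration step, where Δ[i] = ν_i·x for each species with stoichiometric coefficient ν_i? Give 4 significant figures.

x = -0.1941 M

Q₀ = 1.4929e+09 vs Keq = 0.004103 ⇒ Q>K, reverse
Step 1:
                    E           C           D
  init        0.01937     0.06185       2.567
  Δ             2.683       2.683     -0.8942
  eq            2.702       2.744       1.673
  solve Keq expr → x = -0.8942; check Q = 0.004103
Then change container volume by factor 1.25 (V_new/V_old).
Step 2:
                    E           C           D
  init          2.162       2.196       1.338
  Δ            0.3997      0.3997     -0.1332
  eq            2.561       2.595       1.205
  solve Keq expr → x = -0.1332; check Q = 0.004103
Then change container volume by factor 1.5 (V_new/V_old).
Step 3:
                    E           C           D
  init          1.708        1.73      0.8033
  Δ            0.5824      0.5824     -0.1941
  eq             2.29       2.313      0.6092
  solve Keq expr → x = -0.1941; check Q = 0.004103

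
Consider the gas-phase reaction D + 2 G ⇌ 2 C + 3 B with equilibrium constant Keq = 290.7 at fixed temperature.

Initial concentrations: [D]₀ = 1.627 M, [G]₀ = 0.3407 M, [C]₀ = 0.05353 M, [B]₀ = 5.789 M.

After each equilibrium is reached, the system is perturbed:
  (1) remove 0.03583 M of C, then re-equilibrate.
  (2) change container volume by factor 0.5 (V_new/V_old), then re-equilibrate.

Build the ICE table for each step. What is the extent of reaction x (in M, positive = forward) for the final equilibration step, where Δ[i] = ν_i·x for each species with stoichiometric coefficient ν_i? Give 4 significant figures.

Q₀ = 2.944 vs Keq = 290.7 ⇒ Q<K, forward
Step 1:
                  D         G         C         B
  init        1.627    0.3407   0.05353     5.789
  Δ        -0.08886   -0.1777    0.1777    0.2666
  eq          1.538     0.163    0.2313     6.056
  solve Keq expr → x = 0.08886; check Q = 290.7
Then remove 0.03583 M of C.
Step 2:
                  D         G         C         B
  init        1.538     0.163    0.1954     6.056
  Δ       -0.007077  -0.01415   0.01415   0.02123
  eq          1.531    0.1488    0.2096     6.077
  solve Keq expr → x = 0.007077; check Q = 290.7
Then change container volume by factor 0.5 (V_new/V_old).
Step 3:
                  D         G         C         B
  init        3.062    0.2976    0.4192     12.15
  Δ         0.05875    0.1175   -0.1175   -0.1763
  eq          3.121    0.4151    0.3017     11.98
  solve Keq expr → x = -0.05875; check Q = 290.7

x = -0.05875 M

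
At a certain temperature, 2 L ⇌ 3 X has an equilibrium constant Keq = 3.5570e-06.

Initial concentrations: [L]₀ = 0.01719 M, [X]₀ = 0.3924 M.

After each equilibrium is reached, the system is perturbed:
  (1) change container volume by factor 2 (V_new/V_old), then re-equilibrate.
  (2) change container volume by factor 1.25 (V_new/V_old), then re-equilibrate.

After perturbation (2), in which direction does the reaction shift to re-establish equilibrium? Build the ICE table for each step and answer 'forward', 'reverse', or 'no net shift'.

Direction: forward

Q₀ = 204.5 vs Keq = 3.5570e-06 ⇒ Q>K, reverse
Step 1:
                    L           X
  I           0.01719      0.3924
  C            0.2573      -0.386
  E            0.2745    0.006447
  solve Keq expr → x = -0.1287; check Q = 3.5570e-06
Then change container volume by factor 2 (V_new/V_old).
Step 2:
                    L           X
  I            0.1372    0.003224
  C       -5.5134e-04  8.2702e-04
  E            0.1367    0.004051
  solve Keq expr → x = 2.7567e-04; check Q = 3.5570e-06
Then change container volume by factor 1.25 (V_new/V_old).
Step 3:
                    L           X
  I            0.1094    0.003241
  C       -1.6448e-04  2.4673e-04
  E            0.1092    0.003487
  solve Keq expr → x = 8.2242e-05; check Q = 3.5570e-06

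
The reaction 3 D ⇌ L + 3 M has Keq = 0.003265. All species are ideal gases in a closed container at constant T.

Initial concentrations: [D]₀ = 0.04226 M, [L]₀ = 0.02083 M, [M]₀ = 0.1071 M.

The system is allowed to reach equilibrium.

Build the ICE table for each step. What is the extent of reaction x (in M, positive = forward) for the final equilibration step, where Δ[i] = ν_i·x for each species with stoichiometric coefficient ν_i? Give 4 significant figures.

x = -0.01391 M

Q₀ = 0.3391 vs Keq = 0.003265 ⇒ Q>K, reverse
Step 1:
                   D          L          M
  init       0.04226    0.02083     0.1071
  Δ          0.04172   -0.01391   -0.04172
  eq         0.08398   0.006922    0.06538
  solve Keq expr → x = -0.01391; check Q = 0.003265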